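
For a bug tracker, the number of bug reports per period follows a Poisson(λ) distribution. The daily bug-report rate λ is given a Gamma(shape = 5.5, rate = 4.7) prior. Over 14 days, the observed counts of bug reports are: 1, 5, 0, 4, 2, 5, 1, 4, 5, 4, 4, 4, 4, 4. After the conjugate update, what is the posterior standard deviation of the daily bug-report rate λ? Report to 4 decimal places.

With a Gamma(shape α, rate β) prior, the Poisson likelihood is conjugate: the posterior is Gamma(α + ΣXᵢ, β + n).
Sum of counts S = 47 over n = 14 days.
Posterior: Gamma(α+S, β+n) = Gamma(5.5+47, 4.7+14) = Gamma(52.5, 18.7).
SD = √α/β = √52.5/18.7 = 0.3875.

0.3875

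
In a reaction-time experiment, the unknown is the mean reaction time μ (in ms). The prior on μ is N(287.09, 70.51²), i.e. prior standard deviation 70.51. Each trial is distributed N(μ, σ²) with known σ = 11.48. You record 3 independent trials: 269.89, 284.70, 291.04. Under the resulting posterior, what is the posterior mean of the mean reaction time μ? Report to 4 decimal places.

281.9223

For Normal data with known variance σ², a Normal(μ₀, σ₀²) prior on μ is conjugate. Posterior precision = 1/σ₀² + n/σ²; posterior mean is the precision-weighted average of μ₀ and x̄.
Σxᵢ = 269.89 + 284.70 + 291.04 = 845.63, so n·x̄ = 845.63.
σ₀² = 70.51² = 4971.6601, σ² = 11.48² = 131.7904; σ² + n·σ₀² = 131.7904 + 3·4971.6601 = 15046.7707.
Posterior mean = (μ₀/σ₀² + n·x̄/σ²)/(1/σ₀² + n/σ²) = (σ²·μ₀ + σ₀²·n·x̄)/(σ² + n·σ₀²) = (131.7904·287.09 + 4971.6601·845.63)/15046.7707 = 4242020.636299/15046.7707 = 281.9223.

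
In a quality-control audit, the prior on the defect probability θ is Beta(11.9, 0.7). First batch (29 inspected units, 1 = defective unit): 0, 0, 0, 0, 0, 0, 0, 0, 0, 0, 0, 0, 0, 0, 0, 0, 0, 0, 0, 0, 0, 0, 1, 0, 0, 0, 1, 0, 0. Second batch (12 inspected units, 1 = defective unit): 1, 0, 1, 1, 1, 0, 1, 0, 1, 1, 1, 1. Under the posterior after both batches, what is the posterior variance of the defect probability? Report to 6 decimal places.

The Beta prior is conjugate to a Binomial/Bernoulli likelihood; the update adds successes to α and failures to β.
After batch 1: Beta(11.9+2, 0.7+27) = Beta(13.9, 27.7).
After batch 2: Beta(13.9+9, 27.7+3) = Beta(22.9, 30.7).
Var = αβ/((α+β)²(α+β+1)) = 22.9·30.7/(53.6²·54.6) = 0.004482.

0.004482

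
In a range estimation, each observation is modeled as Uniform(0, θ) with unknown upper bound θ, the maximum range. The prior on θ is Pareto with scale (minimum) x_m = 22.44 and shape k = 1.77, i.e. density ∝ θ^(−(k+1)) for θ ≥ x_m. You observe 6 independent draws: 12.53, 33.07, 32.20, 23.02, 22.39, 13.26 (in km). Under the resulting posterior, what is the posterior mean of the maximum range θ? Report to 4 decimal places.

A Pareto(scale x_m, shape k) prior on the upper bound θ of Uniform(0, θ) is conjugate: posterior is Pareto(max(x_m, max xᵢ), k + n).
Sample maximum = 33.07; prior scale x_m = 22.44 → posterior scale = max = 33.07.
Posterior shape = 1.77 + 6 = 7.77.
E[θ|data] = k·x_m/(k−1) = 7.77·33.07/6.77 = 37.9548.

37.9548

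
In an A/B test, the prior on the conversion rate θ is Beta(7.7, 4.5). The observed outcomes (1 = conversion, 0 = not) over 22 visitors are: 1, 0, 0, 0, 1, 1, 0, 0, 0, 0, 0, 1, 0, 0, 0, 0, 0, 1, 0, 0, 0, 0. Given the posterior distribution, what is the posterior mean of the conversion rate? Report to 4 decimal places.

The Beta prior is conjugate to a Binomial/Bernoulli likelihood; the update adds successes to α and failures to β.
Posterior: Beta(α+k, β+n−k) = Beta(7.7+5, 4.5+17) = Beta(12.7, 21.5).
Posterior mean = α/(α+β) = 12.7/34.2 = 0.3713.

0.3713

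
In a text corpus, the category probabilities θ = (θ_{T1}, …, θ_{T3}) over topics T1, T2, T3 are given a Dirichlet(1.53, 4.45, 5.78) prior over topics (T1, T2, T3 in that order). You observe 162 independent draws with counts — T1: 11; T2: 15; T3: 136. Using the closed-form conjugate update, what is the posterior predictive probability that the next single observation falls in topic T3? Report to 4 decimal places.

The Dirichlet prior is conjugate to the Multinomial likelihood: each posterior αⱼ = prior αⱼ + observed count nⱼ.
Posterior concentration: (12.53, 19.45, 141.78), total = 173.76.
P(next = T3 | data) = α_{T3}/Σα = 0.8160.

0.8160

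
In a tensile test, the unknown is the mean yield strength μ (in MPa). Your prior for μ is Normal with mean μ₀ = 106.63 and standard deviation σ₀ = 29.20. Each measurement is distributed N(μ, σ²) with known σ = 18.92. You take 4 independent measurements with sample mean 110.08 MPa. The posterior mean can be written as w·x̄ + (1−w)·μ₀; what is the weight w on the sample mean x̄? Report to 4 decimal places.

For Normal data with known variance σ², a Normal(μ₀, σ₀²) prior on μ is conjugate. Posterior precision = 1/σ₀² + n/σ²; posterior mean is the precision-weighted average of μ₀ and x̄.
σ₀² = 29.20² = 852.64, σ² = 18.92² = 357.9664. Prior precision 1/σ₀² = 1/852.64; data precision n/σ² = 4/357.9664.
w = (n/σ²)/(1/σ₀² + n/σ²) = n·σ₀²/(σ² + n·σ₀²) = 4·852.64/(357.9664 + 4·852.64) = 3410.56/3768.5264 = 0.9050.

0.9050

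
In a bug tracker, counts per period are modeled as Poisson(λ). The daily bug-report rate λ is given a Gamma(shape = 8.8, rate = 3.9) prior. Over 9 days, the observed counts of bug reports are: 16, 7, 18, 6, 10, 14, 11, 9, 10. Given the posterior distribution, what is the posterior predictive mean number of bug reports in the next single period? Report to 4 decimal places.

With a Gamma(shape α, rate β) prior, the Poisson likelihood is conjugate: the posterior is Gamma(α + ΣXᵢ, β + n).
Sum of counts S = 101 over n = 9 days.
Posterior: Gamma(α+S, β+n) = Gamma(8.8+101, 3.9+9) = Gamma(109.8, 12.9).
The predictive distribution for one future period is NegBinom with mean α/β = 8.5116.

8.5116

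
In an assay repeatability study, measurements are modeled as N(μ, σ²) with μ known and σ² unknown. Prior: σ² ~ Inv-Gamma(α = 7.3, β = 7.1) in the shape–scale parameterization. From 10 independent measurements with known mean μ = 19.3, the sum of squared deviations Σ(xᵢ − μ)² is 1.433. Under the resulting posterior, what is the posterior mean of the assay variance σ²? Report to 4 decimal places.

0.6917

With known mean μ and an Inverse-Gamma(α, β) prior on σ², the Normal likelihood is conjugate: posterior is Inv-Gamma(α + n/2, β + Σ(xᵢ−μ)²/2).
Posterior: Inv-Gamma(7.3 + 10/2, 7.1 + 1.433/2) = Inv-Gamma(12.30, 7.8165).
E[σ²|data] = β/(α−1) = 7.8165/11.30 = 0.6917.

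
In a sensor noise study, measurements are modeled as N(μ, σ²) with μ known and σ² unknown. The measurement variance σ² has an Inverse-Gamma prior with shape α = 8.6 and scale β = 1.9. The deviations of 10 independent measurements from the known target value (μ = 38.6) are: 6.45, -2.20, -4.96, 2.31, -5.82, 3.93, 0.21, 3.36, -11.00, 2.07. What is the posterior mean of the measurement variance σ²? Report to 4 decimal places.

With known mean μ and an Inverse-Gamma(α, β) prior on σ², the Normal likelihood is conjugate: posterior is Inv-Gamma(α + n/2, β + Σ(xᵢ−μ)²/2).
Σ(xᵢ−μ)² = (6.45)² + (-2.20)² + (-4.96)² + (2.31)² + (-5.82)² + (3.93)² + (0.21)² + (3.36)² + (-11.00)² + (2.07)² = 262.3161.
Posterior: Inv-Gamma(8.6 + 10/2, 1.9 + 262.3161/2) = Inv-Gamma(13.60, 133.05805).
E[σ²|data] = β/(α−1) = 133.05805/12.60 = 10.5602.

10.5602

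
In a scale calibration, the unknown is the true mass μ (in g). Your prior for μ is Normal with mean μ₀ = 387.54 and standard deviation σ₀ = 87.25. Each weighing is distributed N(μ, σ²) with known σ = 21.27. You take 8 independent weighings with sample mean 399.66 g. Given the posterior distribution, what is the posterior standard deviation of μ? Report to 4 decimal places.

7.4923

For Normal data with known variance σ², a Normal(μ₀, σ₀²) prior on μ is conjugate. Posterior precision = 1/σ₀² + n/σ²; posterior mean is the precision-weighted average of μ₀ and x̄.
σ₀² = 87.25² = 7612.5625, σ² = 21.27² = 452.4129; σ² + n·σ₀² = 452.4129 + 8·7612.5625 = 61352.9129.
Posterior precision = 1/σ₀² + n/σ² = 1/7612.5625 + 8/452.4129 = (σ² + n·σ₀²)/(σ₀²σ²) = 61352.9129/(7612.5625·452.4129); posterior variance σₙ² = σ₀²σ²/(σ² + n·σ₀²) = 7612.5625·452.4129/61352.9129 = 56.134604.
Posterior SD = √σₙ² = √(7612.5625·452.4129/61352.9129) = 7.4923.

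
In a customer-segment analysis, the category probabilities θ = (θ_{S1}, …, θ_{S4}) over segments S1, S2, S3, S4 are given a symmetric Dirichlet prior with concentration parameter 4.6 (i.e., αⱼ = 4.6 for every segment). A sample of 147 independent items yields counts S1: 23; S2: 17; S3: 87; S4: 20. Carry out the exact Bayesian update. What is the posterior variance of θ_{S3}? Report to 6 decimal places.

The Dirichlet prior is conjugate to the Multinomial likelihood: each posterior αⱼ = prior αⱼ + observed count nⱼ.
Posterior concentration: (27.6, 21.6, 91.6, 24.6), total = 165.4.
Var[θ_j] = α_j(Σα−α_j)/((Σα)²(Σα+1)) = 91.6·73.8/(165.4²·166.4) = 0.001485.

0.001485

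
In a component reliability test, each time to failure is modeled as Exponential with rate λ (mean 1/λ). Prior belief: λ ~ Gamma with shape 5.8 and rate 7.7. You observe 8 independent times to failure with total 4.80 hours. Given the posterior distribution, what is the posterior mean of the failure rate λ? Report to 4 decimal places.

1.1040

With a Gamma(shape α, rate β) prior on the exponential rate λ, the posterior after n observations with total T = Σxᵢ is Gamma(α+n, β+T).
Posterior: Gamma(5.8+8, 7.7+4.80) = Gamma(13.8, 12.50).
Posterior mean of λ = α/β = 13.8/12.50 = 1.1040.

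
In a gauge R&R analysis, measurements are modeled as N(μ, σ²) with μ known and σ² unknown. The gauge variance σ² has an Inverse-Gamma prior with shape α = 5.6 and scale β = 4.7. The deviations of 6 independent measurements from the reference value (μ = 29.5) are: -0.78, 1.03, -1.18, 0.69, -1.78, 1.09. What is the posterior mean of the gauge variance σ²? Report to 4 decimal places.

With known mean μ and an Inverse-Gamma(α, β) prior on σ², the Normal likelihood is conjugate: posterior is Inv-Gamma(α + n/2, β + Σ(xᵢ−μ)²/2).
Σ(xᵢ−μ)² = (-0.78)² + (1.03)² + (-1.18)² + (0.69)² + (-1.78)² + (1.09)² = 7.8943.
Posterior: Inv-Gamma(5.6 + 6/2, 4.7 + 7.8943/2) = Inv-Gamma(8.60, 8.64715).
E[σ²|data] = β/(α−1) = 8.64715/7.60 = 1.1378.

1.1378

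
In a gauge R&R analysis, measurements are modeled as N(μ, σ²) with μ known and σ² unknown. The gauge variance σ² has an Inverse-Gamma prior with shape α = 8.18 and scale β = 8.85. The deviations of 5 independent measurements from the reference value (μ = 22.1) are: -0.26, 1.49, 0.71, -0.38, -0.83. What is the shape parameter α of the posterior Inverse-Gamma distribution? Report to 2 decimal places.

10.68

With known mean μ and an Inverse-Gamma(α, β) prior on σ², the Normal likelihood is conjugate: posterior is Inv-Gamma(α + n/2, β + Σ(xᵢ−μ)²/2).
Σ(xᵢ−μ)² = (-0.26)² + (1.49)² + (0.71)² + (-0.38)² + (-0.83)² = 3.6251.
Posterior: Inv-Gamma(8.18 + 5/2, 8.85 + 3.6251/2) = Inv-Gamma(10.68, 10.66255).
Posterior α = 10.68.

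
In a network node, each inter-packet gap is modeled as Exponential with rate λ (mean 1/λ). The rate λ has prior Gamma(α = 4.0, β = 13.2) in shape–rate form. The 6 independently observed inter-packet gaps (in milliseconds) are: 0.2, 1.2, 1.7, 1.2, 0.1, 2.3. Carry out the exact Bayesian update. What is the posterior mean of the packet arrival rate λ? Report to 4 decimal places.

With a Gamma(shape α, rate β) prior on the exponential rate λ, the posterior after n observations with total T = Σxᵢ is Gamma(α+n, β+T).
Sum of observations T = 6.7 milliseconds; n = 6.
Posterior: Gamma(4.0+6, 13.2+6.7) = Gamma(10.0, 19.9).
Posterior mean of λ = α/β = 10.0/19.9 = 0.5025.

0.5025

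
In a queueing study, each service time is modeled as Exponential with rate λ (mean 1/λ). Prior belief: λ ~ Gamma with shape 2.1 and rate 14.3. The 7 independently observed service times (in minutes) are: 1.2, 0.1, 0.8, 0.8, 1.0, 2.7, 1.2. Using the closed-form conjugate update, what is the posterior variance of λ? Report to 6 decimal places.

0.018632

With a Gamma(shape α, rate β) prior on the exponential rate λ, the posterior after n observations with total T = Σxᵢ is Gamma(α+n, β+T).
Sum of observations T = 7.8 minutes; n = 7.
Posterior: Gamma(2.1+7, 14.3+7.8) = Gamma(9.1, 22.1).
Var = α/β² = 0.018632.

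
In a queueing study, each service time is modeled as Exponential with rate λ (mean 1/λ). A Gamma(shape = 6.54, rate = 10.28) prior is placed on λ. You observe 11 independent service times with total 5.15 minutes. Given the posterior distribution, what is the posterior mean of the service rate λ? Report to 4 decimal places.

1.1367

With a Gamma(shape α, rate β) prior on the exponential rate λ, the posterior after n observations with total T = Σxᵢ is Gamma(α+n, β+T).
Posterior: Gamma(6.54+11, 10.28+5.15) = Gamma(17.54, 15.43).
Posterior mean of λ = α/β = 17.54/15.43 = 1.1367.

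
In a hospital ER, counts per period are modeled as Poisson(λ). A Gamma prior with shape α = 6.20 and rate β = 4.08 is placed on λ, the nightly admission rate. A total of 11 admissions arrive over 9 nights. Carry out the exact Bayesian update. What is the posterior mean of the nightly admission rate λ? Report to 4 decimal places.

1.3150

With a Gamma(shape α, rate β) prior, the Poisson likelihood is conjugate: the posterior is Gamma(α + ΣXᵢ, β + n).
Posterior: Gamma(α+S, β+n) = Gamma(6.20+11, 4.08+9) = Gamma(17.20, 13.08).
Posterior mean = α/β = 17.20/13.08 = 1.3150.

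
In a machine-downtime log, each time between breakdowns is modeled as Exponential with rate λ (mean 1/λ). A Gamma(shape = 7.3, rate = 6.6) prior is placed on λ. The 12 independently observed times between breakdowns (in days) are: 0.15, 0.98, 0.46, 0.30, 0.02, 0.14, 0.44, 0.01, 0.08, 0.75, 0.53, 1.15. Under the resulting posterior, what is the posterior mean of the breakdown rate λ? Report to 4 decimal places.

With a Gamma(shape α, rate β) prior on the exponential rate λ, the posterior after n observations with total T = Σxᵢ is Gamma(α+n, β+T).
Sum of observations T = 5.01 days; n = 12.
Posterior: Gamma(7.3+12, 6.6+5.01) = Gamma(19.3, 11.61).
Posterior mean of λ = α/β = 19.3/11.61 = 1.6624.

1.6624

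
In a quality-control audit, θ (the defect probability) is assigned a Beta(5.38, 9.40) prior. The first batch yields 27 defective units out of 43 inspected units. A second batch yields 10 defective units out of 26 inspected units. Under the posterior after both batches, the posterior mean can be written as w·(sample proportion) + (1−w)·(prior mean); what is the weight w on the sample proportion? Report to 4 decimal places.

0.8236

The Beta prior is conjugate to a Binomial/Bernoulli likelihood; the update adds successes to α and failures to β.
Total number of inspected units: n = 43 + 26 = 69.
Posterior mean = (α₀+k)/(α₀+β₀+n) = [n/(α₀+β₀+n)]·(k/n) + [(α₀+β₀)/(α₀+β₀+n)]·α₀/(α₀+β₀), so only n and the prior enter the weight.
The weight on the data is w = n/(α₀+β₀+n) = 69/(5.38+9.40+69) = 69/83.78 = 0.8236.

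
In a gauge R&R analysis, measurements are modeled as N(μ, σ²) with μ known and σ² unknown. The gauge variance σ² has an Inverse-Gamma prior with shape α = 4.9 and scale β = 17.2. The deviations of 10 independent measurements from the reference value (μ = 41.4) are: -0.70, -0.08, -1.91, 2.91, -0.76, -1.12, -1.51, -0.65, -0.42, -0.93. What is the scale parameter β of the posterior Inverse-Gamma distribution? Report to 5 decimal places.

With known mean μ and an Inverse-Gamma(α, β) prior on σ², the Normal likelihood is conjugate: posterior is Inv-Gamma(α + n/2, β + Σ(xᵢ−μ)²/2).
Σ(xᵢ−μ)² = (-0.70)² + (-0.08)² + (-1.91)² + (2.91)² + (-0.76)² + (-1.12)² + (-1.51)² + (-0.65)² + (-0.42)² + (-0.93)² = 18.1885.
Posterior: Inv-Gamma(4.9 + 10/2, 17.2 + 18.1885/2) = Inv-Gamma(9.90, 26.29425).
Posterior β = 26.29425.

26.29425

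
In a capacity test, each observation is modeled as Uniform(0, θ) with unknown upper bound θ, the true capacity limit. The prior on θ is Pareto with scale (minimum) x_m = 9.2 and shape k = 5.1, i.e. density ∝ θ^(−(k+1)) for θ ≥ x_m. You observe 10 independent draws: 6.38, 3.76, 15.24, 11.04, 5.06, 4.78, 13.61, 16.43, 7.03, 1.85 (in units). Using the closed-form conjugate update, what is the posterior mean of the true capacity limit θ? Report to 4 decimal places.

17.5952

A Pareto(scale x_m, shape k) prior on the upper bound θ of Uniform(0, θ) is conjugate: posterior is Pareto(max(x_m, max xᵢ), k + n).
Sample maximum = 16.43; prior scale x_m = 9.2 → posterior scale = max = 16.43.
Posterior shape = 5.1 + 10 = 15.1.
E[θ|data] = k·x_m/(k−1) = 15.1·16.43/14.1 = 17.5952.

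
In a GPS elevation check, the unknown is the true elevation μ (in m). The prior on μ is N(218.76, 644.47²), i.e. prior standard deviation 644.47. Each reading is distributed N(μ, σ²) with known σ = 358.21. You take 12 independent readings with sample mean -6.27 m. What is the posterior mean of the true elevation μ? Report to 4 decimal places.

For Normal data with known variance σ², a Normal(μ₀, σ₀²) prior on μ is conjugate. Posterior precision = 1/σ₀² + n/σ²; posterior mean is the precision-weighted average of μ₀ and x̄.
n·x̄ = 12·(-6.27) = -75.24.
σ₀² = 644.47² = 415341.5809, σ² = 358.21² = 128314.4041; σ² + n·σ₀² = 128314.4041 + 12·415341.5809 = 5112413.3749.
Posterior mean = (μ₀/σ₀² + n·x̄/σ²)/(1/σ₀² + n/σ²) = (σ²·μ₀ + σ₀²·n·x̄)/(σ² + n·σ₀²) = (128314.4041·218.76 + 415341.5809·(-75.24))/5112413.3749 = -3180241.506/5112413.3749 = -0.6221.

-0.6221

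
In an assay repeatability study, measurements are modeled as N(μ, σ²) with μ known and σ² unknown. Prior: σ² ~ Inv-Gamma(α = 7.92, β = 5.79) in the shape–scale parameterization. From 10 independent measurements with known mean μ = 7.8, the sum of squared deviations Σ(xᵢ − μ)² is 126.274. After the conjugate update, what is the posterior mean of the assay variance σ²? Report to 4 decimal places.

5.7825

With known mean μ and an Inverse-Gamma(α, β) prior on σ², the Normal likelihood is conjugate: posterior is Inv-Gamma(α + n/2, β + Σ(xᵢ−μ)²/2).
Posterior: Inv-Gamma(7.92 + 10/2, 5.79 + 126.274/2) = Inv-Gamma(12.92, 68.9270).
E[σ²|data] = β/(α−1) = 68.9270/11.92 = 5.7825.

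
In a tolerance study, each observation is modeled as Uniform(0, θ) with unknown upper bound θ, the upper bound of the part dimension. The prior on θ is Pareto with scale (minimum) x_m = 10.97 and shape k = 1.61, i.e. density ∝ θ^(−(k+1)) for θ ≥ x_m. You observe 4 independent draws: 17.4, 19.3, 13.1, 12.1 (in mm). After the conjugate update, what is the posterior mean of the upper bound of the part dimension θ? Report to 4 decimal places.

23.4866

A Pareto(scale x_m, shape k) prior on the upper bound θ of Uniform(0, θ) is conjugate: posterior is Pareto(max(x_m, max xᵢ), k + n).
Sample maximum = 19.3; prior scale x_m = 10.97 → posterior scale = max = 19.30.
Posterior shape = 1.61 + 4 = 5.61.
E[θ|data] = k·x_m/(k−1) = 5.61·19.30/4.61 = 23.4866.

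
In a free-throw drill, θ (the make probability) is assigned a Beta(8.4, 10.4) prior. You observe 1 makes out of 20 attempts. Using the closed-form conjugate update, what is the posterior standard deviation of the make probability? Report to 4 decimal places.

0.0679

The Beta prior is conjugate to a Binomial/Bernoulli likelihood; the update adds successes to α and failures to β.
Posterior: Beta(α+k, β+n−k) = Beta(8.4+1, 10.4+19) = Beta(9.4, 29.4).
Var = αβ/((α+β)²(α+β+1)) = 9.4·29.4/(38.8²·39.8) = 0.00461242; SD = √0.00461242 = 0.0679.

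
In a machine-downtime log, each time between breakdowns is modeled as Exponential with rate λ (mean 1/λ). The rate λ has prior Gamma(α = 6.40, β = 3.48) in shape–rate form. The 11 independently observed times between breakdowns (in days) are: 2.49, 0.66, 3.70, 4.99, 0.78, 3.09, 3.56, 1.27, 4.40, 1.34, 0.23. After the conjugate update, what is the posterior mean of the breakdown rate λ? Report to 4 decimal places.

With a Gamma(shape α, rate β) prior on the exponential rate λ, the posterior after n observations with total T = Σxᵢ is Gamma(α+n, β+T).
Sum of observations T = 26.51 days; n = 11.
Posterior: Gamma(6.40+11, 3.48+26.51) = Gamma(17.40, 29.99).
Posterior mean of λ = α/β = 17.40/29.99 = 0.5802.

0.5802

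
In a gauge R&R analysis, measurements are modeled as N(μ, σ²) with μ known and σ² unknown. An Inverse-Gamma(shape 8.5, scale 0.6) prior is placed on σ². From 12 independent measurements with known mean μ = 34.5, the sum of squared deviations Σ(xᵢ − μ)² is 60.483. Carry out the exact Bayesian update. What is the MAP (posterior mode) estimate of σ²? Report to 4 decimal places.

1.9898

With known mean μ and an Inverse-Gamma(α, β) prior on σ², the Normal likelihood is conjugate: posterior is Inv-Gamma(α + n/2, β + Σ(xᵢ−μ)²/2).
Posterior: Inv-Gamma(8.5 + 12/2, 0.6 + 60.483/2) = Inv-Gamma(14.50, 30.8415).
Mode = β/(α+1) = 30.8415/15.50 = 1.9898.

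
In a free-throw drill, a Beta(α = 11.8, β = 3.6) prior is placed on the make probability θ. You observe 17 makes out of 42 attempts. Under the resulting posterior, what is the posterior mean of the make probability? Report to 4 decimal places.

The Beta prior is conjugate to a Binomial/Bernoulli likelihood; the update adds successes to α and failures to β.
Posterior: Beta(α+k, β+n−k) = Beta(11.8+17, 3.6+25) = Beta(28.8, 28.6).
Posterior mean = α/(α+β) = 28.8/57.4 = 0.5017.

0.5017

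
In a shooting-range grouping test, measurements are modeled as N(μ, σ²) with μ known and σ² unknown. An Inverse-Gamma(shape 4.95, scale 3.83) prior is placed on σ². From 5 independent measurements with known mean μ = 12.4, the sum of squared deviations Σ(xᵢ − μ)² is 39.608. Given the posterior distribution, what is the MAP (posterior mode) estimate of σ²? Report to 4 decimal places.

With known mean μ and an Inverse-Gamma(α, β) prior on σ², the Normal likelihood is conjugate: posterior is Inv-Gamma(α + n/2, β + Σ(xᵢ−μ)²/2).
Posterior: Inv-Gamma(4.95 + 5/2, 3.83 + 39.608/2) = Inv-Gamma(7.45, 23.6340).
Mode = β/(α+1) = 23.6340/8.45 = 2.7969.

2.7969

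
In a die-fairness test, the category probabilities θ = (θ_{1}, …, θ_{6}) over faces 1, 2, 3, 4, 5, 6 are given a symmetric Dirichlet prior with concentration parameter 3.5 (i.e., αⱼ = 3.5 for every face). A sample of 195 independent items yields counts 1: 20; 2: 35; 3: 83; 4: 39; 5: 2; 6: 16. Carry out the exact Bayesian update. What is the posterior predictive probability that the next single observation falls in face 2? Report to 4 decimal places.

The Dirichlet prior is conjugate to the Multinomial likelihood: each posterior αⱼ = prior αⱼ + observed count nⱼ.
Posterior concentration: (23.5, 38.5, 86.5, 42.5, 5.5, 19.5), total = 216.0.
P(next = 2 | data) = α_{2}/Σα = 0.1782.

0.1782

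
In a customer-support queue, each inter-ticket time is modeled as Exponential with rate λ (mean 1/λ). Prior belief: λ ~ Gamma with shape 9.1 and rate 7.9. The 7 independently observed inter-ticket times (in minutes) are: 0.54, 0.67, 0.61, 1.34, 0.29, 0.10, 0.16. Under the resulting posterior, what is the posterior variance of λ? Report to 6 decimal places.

0.119443

With a Gamma(shape α, rate β) prior on the exponential rate λ, the posterior after n observations with total T = Σxᵢ is Gamma(α+n, β+T).
Sum of observations T = 3.71 minutes; n = 7.
Posterior: Gamma(9.1+7, 7.9+3.71) = Gamma(16.1, 11.61).
Var = α/β² = 0.119443.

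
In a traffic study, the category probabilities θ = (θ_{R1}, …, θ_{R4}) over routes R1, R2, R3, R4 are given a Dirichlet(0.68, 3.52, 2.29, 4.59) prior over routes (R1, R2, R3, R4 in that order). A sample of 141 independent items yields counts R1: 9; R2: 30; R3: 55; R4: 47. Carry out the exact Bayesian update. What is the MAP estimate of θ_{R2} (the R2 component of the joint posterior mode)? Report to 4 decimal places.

0.2196

The Dirichlet prior is conjugate to the Multinomial likelihood: each posterior αⱼ = prior αⱼ + observed count nⱼ.
Posterior concentration: (9.68, 33.52, 57.29, 51.59), total = 152.08.
Joint mode component: (α_{R2}−1)/(Σα−K) = 32.52/148.08 = 0.2196.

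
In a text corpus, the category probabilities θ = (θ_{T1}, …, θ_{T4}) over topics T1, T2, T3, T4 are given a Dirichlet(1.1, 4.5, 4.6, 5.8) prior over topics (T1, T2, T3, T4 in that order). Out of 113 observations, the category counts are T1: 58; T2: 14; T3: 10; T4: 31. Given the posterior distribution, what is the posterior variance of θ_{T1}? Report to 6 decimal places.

0.001910

The Dirichlet prior is conjugate to the Multinomial likelihood: each posterior αⱼ = prior αⱼ + observed count nⱼ.
Posterior concentration: (59.1, 18.5, 14.6, 36.8), total = 129.0.
Var[θ_j] = α_j(Σα−α_j)/((Σα)²(Σα+1)) = 59.1·69.9/(129.0²·130.0) = 0.001910.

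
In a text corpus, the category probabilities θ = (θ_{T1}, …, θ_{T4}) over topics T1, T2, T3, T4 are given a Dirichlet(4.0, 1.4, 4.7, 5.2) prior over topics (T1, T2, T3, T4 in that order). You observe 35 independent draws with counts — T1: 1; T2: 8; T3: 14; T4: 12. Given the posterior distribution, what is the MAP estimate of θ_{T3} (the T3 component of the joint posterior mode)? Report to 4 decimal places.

The Dirichlet prior is conjugate to the Multinomial likelihood: each posterior αⱼ = prior αⱼ + observed count nⱼ.
Posterior concentration: (5.0, 9.4, 18.7, 17.2), total = 50.3.
Joint mode component: (α_{T3}−1)/(Σα−K) = 17.7/46.3 = 0.3823.

0.3823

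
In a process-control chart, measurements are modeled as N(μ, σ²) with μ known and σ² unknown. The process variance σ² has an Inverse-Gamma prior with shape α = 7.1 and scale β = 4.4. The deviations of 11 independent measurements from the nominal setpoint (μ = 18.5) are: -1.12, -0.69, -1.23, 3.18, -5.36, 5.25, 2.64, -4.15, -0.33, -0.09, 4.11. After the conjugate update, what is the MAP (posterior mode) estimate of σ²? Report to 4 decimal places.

With known mean μ and an Inverse-Gamma(α, β) prior on σ², the Normal likelihood is conjugate: posterior is Inv-Gamma(α + n/2, β + Σ(xᵢ−μ)²/2).
Σ(xᵢ−μ)² = (-1.12)² + (-0.69)² + (-1.23)² + (3.18)² + (-5.36)² + (5.25)² + (2.64)² + (-4.15)² + (-0.33)² + (-0.09)² + (4.11)² = 110.8491.
Posterior: Inv-Gamma(7.1 + 11/2, 4.4 + 110.8491/2) = Inv-Gamma(12.60, 59.82455).
Mode = β/(α+1) = 59.82455/13.60 = 4.3989.

4.3989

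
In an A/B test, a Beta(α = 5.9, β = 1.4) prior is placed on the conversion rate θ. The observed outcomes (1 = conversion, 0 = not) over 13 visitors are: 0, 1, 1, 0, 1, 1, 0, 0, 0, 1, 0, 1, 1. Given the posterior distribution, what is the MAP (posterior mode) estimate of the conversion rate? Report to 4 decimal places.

0.6503

The Beta prior is conjugate to a Binomial/Bernoulli likelihood; the update adds successes to α and failures to β.
Posterior: Beta(α+k, β+n−k) = Beta(5.9+7, 1.4+6) = Beta(12.9, 7.4).
Mode of Beta(a,b) for a,b>1 is (a−1)/(a+b−2) = 11.9/18.3 = 0.6503.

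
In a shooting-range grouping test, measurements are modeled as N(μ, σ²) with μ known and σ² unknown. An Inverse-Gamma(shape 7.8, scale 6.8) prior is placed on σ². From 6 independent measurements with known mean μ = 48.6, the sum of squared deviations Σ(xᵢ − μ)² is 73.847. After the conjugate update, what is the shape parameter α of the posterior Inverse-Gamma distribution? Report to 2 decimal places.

With known mean μ and an Inverse-Gamma(α, β) prior on σ², the Normal likelihood is conjugate: posterior is Inv-Gamma(α + n/2, β + Σ(xᵢ−μ)²/2).
Posterior: Inv-Gamma(7.8 + 6/2, 6.8 + 73.847/2) = Inv-Gamma(10.80, 43.7235).
Posterior α = 10.80.

10.80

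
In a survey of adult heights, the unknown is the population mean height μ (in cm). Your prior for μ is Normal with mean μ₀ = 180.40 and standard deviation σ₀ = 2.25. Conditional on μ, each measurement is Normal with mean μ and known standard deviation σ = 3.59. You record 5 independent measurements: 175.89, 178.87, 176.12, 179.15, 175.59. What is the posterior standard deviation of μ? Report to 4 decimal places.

1.3069

For Normal data with known variance σ², a Normal(μ₀, σ₀²) prior on μ is conjugate. Posterior precision = 1/σ₀² + n/σ²; posterior mean is the precision-weighted average of μ₀ and x̄.
σ₀² = 2.25² = 5.0625, σ² = 3.59² = 12.8881; σ² + n·σ₀² = 12.8881 + 5·5.0625 = 38.2006.
Posterior precision = 1/σ₀² + n/σ² = 1/5.0625 + 5/12.8881 = (σ² + n·σ₀²)/(σ₀²σ²) = 38.2006/(5.0625·12.8881); posterior variance σₙ² = σ₀²σ²/(σ² + n·σ₀²) = 5.0625·12.8881/38.2006 = 1.707984.
Posterior SD = √σₙ² = √(5.0625·12.8881/38.2006) = 1.3069.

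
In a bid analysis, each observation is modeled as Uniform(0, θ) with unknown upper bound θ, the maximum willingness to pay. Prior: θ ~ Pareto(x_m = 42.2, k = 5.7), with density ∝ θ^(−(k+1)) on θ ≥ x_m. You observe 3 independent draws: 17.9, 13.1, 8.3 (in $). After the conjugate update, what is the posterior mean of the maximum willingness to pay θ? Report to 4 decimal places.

A Pareto(scale x_m, shape k) prior on the upper bound θ of Uniform(0, θ) is conjugate: posterior is Pareto(max(x_m, max xᵢ), k + n).
Sample maximum = 17.9; prior scale x_m = 42.2 → posterior scale = max = 42.2.
Posterior shape = 5.7 + 3 = 8.7.
E[θ|data] = k·x_m/(k−1) = 8.7·42.2/7.7 = 47.6805.

47.6805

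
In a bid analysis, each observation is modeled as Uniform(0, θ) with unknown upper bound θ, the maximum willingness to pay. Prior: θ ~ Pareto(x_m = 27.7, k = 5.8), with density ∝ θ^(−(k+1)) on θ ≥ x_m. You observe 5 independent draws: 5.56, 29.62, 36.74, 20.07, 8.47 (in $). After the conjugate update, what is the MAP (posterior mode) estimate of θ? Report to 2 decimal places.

A Pareto(scale x_m, shape k) prior on the upper bound θ of Uniform(0, θ) is conjugate: posterior is Pareto(max(x_m, max xᵢ), k + n).
Sample maximum = 36.74; prior scale x_m = 27.7 → posterior scale = max = 36.74.
Posterior shape = 5.8 + 5 = 10.8.
The Pareto density is decreasing on [x_m, ∞), so the mode is x_m = 36.74.

36.74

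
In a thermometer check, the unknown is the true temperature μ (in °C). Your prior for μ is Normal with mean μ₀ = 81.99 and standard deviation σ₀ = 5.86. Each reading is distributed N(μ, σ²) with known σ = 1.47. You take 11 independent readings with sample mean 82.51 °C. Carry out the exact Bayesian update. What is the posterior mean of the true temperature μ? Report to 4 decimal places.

82.5070

For Normal data with known variance σ², a Normal(μ₀, σ₀²) prior on μ is conjugate. Posterior precision = 1/σ₀² + n/σ²; posterior mean is the precision-weighted average of μ₀ and x̄.
n·x̄ = 11·82.51 = 907.61.
σ₀² = 5.86² = 34.3396, σ² = 1.47² = 2.1609; σ² + n·σ₀² = 2.1609 + 11·34.3396 = 379.8965.
Posterior mean = (μ₀/σ₀² + n·x̄/σ²)/(1/σ₀² + n/σ²) = (σ²·μ₀ + σ₀²·n·x̄)/(σ² + n·σ₀²) = (2.1609·81.99 + 34.3396·907.61)/379.8965 = 31344.136547/379.8965 = 82.5070.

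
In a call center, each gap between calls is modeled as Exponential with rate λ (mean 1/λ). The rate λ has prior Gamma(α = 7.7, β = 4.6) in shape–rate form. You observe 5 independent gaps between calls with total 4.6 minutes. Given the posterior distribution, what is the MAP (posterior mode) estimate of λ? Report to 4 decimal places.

With a Gamma(shape α, rate β) prior on the exponential rate λ, the posterior after n observations with total T = Σxᵢ is Gamma(α+n, β+T).
Posterior: Gamma(7.7+5, 4.6+4.6) = Gamma(12.7, 9.2).
Mode = (α−1)/β = 1.2717.

1.2717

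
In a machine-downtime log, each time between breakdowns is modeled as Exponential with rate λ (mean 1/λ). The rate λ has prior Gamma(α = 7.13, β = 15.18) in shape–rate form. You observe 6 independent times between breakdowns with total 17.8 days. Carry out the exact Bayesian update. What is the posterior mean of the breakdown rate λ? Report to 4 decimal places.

0.3981

With a Gamma(shape α, rate β) prior on the exponential rate λ, the posterior after n observations with total T = Σxᵢ is Gamma(α+n, β+T).
Posterior: Gamma(7.13+6, 15.18+17.8) = Gamma(13.13, 32.98).
Posterior mean of λ = α/β = 13.13/32.98 = 0.3981.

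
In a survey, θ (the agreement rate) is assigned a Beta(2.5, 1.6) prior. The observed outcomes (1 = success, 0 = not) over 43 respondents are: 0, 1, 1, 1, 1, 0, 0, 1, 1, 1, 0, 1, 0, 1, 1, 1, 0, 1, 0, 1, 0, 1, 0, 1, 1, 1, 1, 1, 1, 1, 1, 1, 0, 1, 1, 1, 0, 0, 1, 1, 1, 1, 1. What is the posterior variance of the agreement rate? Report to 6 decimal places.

The Beta prior is conjugate to a Binomial/Bernoulli likelihood; the update adds successes to α and failures to β.
Posterior: Beta(α+k, β+n−k) = Beta(2.5+31, 1.6+12) = Beta(33.5, 13.6).
Var = αβ/((α+β)²(α+β+1)) = 33.5·13.6/(47.1²·48.1) = 0.004270.

0.004270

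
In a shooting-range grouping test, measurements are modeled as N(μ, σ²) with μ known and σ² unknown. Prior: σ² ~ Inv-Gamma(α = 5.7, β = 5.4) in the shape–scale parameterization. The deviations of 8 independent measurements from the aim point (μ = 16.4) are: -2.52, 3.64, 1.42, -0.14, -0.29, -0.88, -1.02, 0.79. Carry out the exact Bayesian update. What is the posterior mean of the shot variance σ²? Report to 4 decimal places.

With known mean μ and an Inverse-Gamma(α, β) prior on σ², the Normal likelihood is conjugate: posterior is Inv-Gamma(α + n/2, β + Σ(xᵢ−μ)²/2).
Σ(xᵢ−μ)² = (-2.52)² + (3.64)² + (1.42)² + (-0.14)² + (-0.29)² + (-0.88)² + (-1.02)² + (0.79)² = 24.1590.
Posterior: Inv-Gamma(5.7 + 8/2, 5.4 + 24.1590/2) = Inv-Gamma(9.70, 17.47950).
E[σ²|data] = β/(α−1) = 17.47950/8.70 = 2.0091.

2.0091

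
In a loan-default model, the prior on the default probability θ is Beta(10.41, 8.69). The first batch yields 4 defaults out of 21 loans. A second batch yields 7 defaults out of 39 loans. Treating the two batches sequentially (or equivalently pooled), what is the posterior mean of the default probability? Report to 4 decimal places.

0.2707

The Beta prior is conjugate to a Binomial/Bernoulli likelihood; the update adds successes to α and failures to β.
After batch 1: Beta(10.41+4, 8.69+17) = Beta(14.41, 25.69).
After batch 2: Beta(14.41+7, 25.69+32) = Beta(21.41, 57.69).
Posterior mean = α/(α+β) = 21.41/79.10 = 0.2707.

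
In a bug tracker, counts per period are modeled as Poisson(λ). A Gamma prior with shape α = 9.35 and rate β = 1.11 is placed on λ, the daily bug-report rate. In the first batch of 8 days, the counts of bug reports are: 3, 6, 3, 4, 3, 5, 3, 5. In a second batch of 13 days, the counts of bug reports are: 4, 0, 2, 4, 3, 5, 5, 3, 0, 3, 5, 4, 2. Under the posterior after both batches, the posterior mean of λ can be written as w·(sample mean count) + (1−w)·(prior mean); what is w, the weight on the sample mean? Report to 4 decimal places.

0.9498

With a Gamma(shape α, rate β) prior, the Poisson likelihood is conjugate: the posterior is Gamma(α + ΣXᵢ, β + n).
Total number of days: n = 8 + 13 = 21.
Posterior mean = (α₀+S)/(β₀+n) = [n/(β₀+n)]·(S/n) + [β₀/(β₀+n)]·(α₀/β₀), so only n and β₀ enter the weight.
Weight on data w = n/(β₀+n) = 21/(1.11+21) = 21/22.11 = 0.9498.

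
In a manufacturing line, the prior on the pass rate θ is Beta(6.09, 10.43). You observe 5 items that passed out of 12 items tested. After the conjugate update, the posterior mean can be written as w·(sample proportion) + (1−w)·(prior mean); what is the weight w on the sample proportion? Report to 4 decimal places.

The Beta prior is conjugate to a Binomial/Bernoulli likelihood; the update adds successes to α and failures to β.
Posterior mean = (α₀+k)/(α₀+β₀+n) = [n/(α₀+β₀+n)]·(k/n) + [(α₀+β₀)/(α₀+β₀+n)]·α₀/(α₀+β₀), so only n and the prior enter the weight.
The weight on the data is w = n/(α₀+β₀+n) = 12/(6.09+10.43+12) = 12/28.52 = 0.4208.

0.4208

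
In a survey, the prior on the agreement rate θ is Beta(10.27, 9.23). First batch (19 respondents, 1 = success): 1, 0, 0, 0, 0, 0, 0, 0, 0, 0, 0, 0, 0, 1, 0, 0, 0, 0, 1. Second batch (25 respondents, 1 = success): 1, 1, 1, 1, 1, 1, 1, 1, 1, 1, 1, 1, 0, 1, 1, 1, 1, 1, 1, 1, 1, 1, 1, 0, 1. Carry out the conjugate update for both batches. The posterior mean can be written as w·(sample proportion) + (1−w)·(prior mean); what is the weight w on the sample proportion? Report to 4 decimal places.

0.6929

The Beta prior is conjugate to a Binomial/Bernoulli likelihood; the update adds successes to α and failures to β.
Total number of respondents: n = 19 + 25 = 44.
Posterior mean = (α₀+k)/(α₀+β₀+n) = [n/(α₀+β₀+n)]·(k/n) + [(α₀+β₀)/(α₀+β₀+n)]·α₀/(α₀+β₀), so only n and the prior enter the weight.
The weight on the data is w = n/(α₀+β₀+n) = 44/(10.27+9.23+44) = 44/63.50 = 0.6929.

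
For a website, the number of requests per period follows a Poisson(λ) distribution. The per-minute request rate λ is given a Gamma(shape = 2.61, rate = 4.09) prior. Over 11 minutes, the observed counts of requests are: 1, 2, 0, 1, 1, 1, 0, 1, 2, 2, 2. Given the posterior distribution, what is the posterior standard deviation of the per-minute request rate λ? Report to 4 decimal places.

0.2618

With a Gamma(shape α, rate β) prior, the Poisson likelihood is conjugate: the posterior is Gamma(α + ΣXᵢ, β + n).
Sum of counts S = 13 over n = 11 minutes.
Posterior: Gamma(α+S, β+n) = Gamma(2.61+13, 4.09+11) = Gamma(15.61, 15.09).
SD = √α/β = √15.61/15.09 = 0.2618.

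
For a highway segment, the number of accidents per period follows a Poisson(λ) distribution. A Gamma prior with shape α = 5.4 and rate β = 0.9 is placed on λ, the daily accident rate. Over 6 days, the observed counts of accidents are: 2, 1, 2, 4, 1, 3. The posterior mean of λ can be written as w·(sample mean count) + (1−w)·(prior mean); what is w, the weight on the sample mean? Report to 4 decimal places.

With a Gamma(shape α, rate β) prior, the Poisson likelihood is conjugate: the posterior is Gamma(α + ΣXᵢ, β + n).
Posterior mean = (α₀+S)/(β₀+n) = [n/(β₀+n)]·(S/n) + [β₀/(β₀+n)]·(α₀/β₀), so only n and β₀ enter the weight.
Weight on data w = n/(β₀+n) = 6/(0.9+6) = 6/6.9 = 0.8696.

0.8696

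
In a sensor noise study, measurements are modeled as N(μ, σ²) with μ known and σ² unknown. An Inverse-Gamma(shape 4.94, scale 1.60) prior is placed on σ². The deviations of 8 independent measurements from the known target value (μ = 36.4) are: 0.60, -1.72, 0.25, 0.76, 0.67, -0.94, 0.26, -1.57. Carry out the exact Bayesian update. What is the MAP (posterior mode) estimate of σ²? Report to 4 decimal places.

With known mean μ and an Inverse-Gamma(α, β) prior on σ², the Normal likelihood is conjugate: posterior is Inv-Gamma(α + n/2, β + Σ(xᵢ−μ)²/2).
Σ(xᵢ−μ)² = (0.60)² + (-1.72)² + (0.25)² + (0.76)² + (0.67)² + (-0.94)² + (0.26)² + (-1.57)² = 7.8235.
Posterior: Inv-Gamma(4.94 + 8/2, 1.60 + 7.8235/2) = Inv-Gamma(8.94, 5.51175).
Mode = β/(α+1) = 5.51175/9.94 = 0.5545.

0.5545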